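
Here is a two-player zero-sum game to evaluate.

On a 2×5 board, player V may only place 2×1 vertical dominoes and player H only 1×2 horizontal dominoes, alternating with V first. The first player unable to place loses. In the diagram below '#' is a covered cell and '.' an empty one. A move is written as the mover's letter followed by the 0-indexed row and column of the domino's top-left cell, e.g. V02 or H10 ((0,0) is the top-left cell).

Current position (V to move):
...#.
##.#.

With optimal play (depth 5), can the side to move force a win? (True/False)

ply 1, V at ...#./##.#. | V02=+1→..##./####.*; V04=-1→...##/##.##
ply 2, H at ..##./####. | H00=-1→####./####.*
ply 3, V at ####./####. | V04=+1→#####/#####*
ply 4: #####/##### is terminal -1 (H); from ...#./##.#. depth 5

V winning at [...#./##.#.]: True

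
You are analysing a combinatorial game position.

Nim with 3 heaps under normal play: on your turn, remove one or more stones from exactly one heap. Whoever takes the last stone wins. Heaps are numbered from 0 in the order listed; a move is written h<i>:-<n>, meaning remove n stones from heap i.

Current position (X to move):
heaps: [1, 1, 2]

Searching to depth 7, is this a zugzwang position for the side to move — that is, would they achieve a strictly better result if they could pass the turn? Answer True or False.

zugzwang((1,1,2), X) = False

p1 X@[(1,1,2)]: h0:-1[(0,1,2)]-1 h1:-1[(1,0,2)]-1 h2:-1[(1,1,1)]-1 h2:-2[(1,1,0)]+1*
p2 O@[(1,1,0)]: h0:-1[(0,1,0)]-1* h1:-1[(1,0,0)]-1
p3 X@[(0,1,0)]: h1:-1[(0,0,0)]+1*
p4 O@[(0,0,0)] terminal -1; root [(1,1,2)] d7
suppose X passes — search the same position with O to move:
pass> p1 O@[(1,1,2)]: h0:-1[(0,1,2)]-1 h1:-1[(1,0,2)]-1 h2:-1[(1,1,1)]-1 h2:-2[(1,1,0)]+1*
pass> p2 X@[(1,1,0)]: h0:-1[(0,1,0)]-1* h1:-1[(1,0,0)]-1
pass> p3 O@[(0,1,0)]: h1:-1[(0,0,0)]+1*
pass> p4 X@[(0,0,0)] terminal -1; root [(1,1,2)] d7
for X: play +1, pass -1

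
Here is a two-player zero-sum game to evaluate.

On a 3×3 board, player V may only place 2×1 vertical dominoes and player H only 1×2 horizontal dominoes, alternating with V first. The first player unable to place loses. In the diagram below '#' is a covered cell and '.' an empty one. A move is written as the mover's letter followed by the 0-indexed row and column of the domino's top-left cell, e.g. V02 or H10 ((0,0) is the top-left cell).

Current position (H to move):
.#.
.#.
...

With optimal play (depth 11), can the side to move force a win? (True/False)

H winning at [.#./.#./...]: False

p1 H@[.#./.#./...]: H20[.#./.#./##.]-1* H21[.#./.#./.##]-1
p2 V@[.#./.#./##.]: V00[##./##./##.]+1* V02[.##/.##/##.]+1 V12[.#./.##/###]+1
p3 H@[##./##./##.] terminal -1; root [.#./.#./...] d11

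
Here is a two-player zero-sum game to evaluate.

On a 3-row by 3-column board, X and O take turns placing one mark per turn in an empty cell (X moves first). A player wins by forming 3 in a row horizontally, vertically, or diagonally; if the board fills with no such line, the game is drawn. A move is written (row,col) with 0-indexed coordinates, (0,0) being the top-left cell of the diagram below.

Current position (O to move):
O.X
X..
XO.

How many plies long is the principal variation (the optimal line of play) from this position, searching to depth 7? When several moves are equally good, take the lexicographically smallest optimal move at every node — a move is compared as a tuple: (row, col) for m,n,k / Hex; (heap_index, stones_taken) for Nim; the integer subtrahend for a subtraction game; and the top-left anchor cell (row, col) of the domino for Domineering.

PV length from [O.X/X../XO.]: 3 plies

p1 O@[O.X/X../XO.]: (0,1)[OOX/X../XO.]-1 (1,1)[O.X/XO./XO.]+1* (1,2)[O.X/X.O/XO.]-1 (2,2)[O.X/X../XOO]-1
p2 X@[O.X/XO./XO.]: (0,1)[OXX/XO./XO.]-1* (1,2)[O.X/XOX/XO.]-1 (2,2)[O.X/XO./XOX]-1
p3 O@[OXX/XO./XO.]: (1,2)[OXX/XOO/XO.]+0 (2,2)[OXX/XO./XOO]+1*
p4 X@[OXX/XO./XOO] terminal -1; root [O.X/X../XO.] d7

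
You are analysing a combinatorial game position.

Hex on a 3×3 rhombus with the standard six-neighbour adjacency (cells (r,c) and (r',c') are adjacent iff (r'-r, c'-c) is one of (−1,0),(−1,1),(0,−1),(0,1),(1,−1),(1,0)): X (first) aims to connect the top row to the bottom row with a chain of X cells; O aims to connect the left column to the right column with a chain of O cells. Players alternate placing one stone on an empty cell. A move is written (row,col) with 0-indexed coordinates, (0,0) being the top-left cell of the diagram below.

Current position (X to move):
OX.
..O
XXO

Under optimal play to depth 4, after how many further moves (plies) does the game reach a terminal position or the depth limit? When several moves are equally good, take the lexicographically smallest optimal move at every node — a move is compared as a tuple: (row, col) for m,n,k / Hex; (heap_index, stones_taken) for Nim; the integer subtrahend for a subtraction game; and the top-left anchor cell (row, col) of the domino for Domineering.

[OX./..O/XXO] X move#1: (0,2):+1/OXX/..O/XXO*, (1,0):+1/OX./X.O/XXO, (1,1):+1/OX./.XO/XXO
[OXX/..O/XXO] O move#2: (1,0):-1/OXX/O.O/XXO*, (1,1):-1/OXX/.OO/XXO
[OXX/O.O/XXO] X move#3: (1,1):+1/OXX/OXO/XXO*
[OXX/OXO/XXO] end (terminal -1, O#4); searched OX./..O/XXO to 4

PV length from [OX./..O/XXO]: 3 plies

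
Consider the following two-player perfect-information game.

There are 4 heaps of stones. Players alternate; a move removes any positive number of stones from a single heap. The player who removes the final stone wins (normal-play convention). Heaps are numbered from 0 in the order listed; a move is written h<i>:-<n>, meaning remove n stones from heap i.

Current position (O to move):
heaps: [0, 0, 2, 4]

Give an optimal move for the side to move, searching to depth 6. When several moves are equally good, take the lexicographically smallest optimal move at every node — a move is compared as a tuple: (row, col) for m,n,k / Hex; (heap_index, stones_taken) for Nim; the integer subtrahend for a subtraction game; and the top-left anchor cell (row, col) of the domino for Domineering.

O's best at [(0,0,2,4)]: h3:-2

[(0,0,2,4)] O move#1: h2:-1:-1/(0,0,1,4), h2:-2:-1/(0,0,0,4), h3:-1:-1/(0,0,2,3), h3:-2:+1/(0,0,2,2)*, h3:-3:-1/(0,0,2,1), h3:-4:-1/(0,0,2,0)
[(0,0,2,2)] X move#2: h2:-1:-1/(0,0,1,2)*, h2:-2:-1/(0,0,0,2), h3:-1:-1/(0,0,2,1), h3:-2:-1/(0,0,2,0)
[(0,0,1,2)] O move#3: h2:-1:-1/(0,0,0,2), h3:-1:+1/(0,0,1,1)*, h3:-2:-1/(0,0,1,0)
[(0,0,1,1)] X move#4: h2:-1:-1/(0,0,0,1)*, h3:-1:-1/(0,0,1,0)
[(0,0,0,1)] O move#5: h3:-1:+1/(0,0,0,0)*
[(0,0,0,0)] end (terminal -1, X#6); searched (0,0,2,4) to 6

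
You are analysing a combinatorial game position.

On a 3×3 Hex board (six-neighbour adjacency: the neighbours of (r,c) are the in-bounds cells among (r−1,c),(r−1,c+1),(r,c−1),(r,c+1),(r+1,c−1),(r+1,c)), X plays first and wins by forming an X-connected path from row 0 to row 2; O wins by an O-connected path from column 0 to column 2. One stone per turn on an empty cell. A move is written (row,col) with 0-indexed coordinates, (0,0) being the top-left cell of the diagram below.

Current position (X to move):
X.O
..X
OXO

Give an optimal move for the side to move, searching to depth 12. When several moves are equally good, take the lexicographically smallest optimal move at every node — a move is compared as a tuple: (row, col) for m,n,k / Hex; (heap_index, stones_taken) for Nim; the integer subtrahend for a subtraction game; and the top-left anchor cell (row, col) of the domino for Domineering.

p1 X@[X.O/..X/OXO]: (0,1)[XXO/..X/OXO]-1 (1,0)[X.O/X.X/OXO]-1 (1,1)[X.O/.XX/OXO]+1*
p2 O@[X.O/.XX/OXO]: (0,1)[XOO/.XX/OXO]-1* (1,0)[X.O/OXX/OXO]-1
p3 X@[XOO/.XX/OXO]: (1,0)[XOO/XXX/OXO]+1*
p4 O@[XOO/XXX/OXO] terminal -1; root [X.O/..X/OXO] d12

X's best at [X.O/..X/OXO]: (1,1)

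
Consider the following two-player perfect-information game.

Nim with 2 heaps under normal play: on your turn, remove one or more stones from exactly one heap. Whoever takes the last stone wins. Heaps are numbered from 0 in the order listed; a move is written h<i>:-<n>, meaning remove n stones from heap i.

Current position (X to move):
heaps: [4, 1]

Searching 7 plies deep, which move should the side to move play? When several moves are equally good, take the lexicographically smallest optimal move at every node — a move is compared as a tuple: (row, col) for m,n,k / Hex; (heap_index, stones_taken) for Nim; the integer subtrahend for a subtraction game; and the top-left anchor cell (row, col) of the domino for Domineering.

X's best at [(4,1)]: h0:-3

p1 X@[(4,1)]: h0:-1[(3,1)]-1 h0:-2[(2,1)]-1 h0:-3[(1,1)]+1* h0:-4[(0,1)]-1 h1:-1[(4,0)]-1
p2 O@[(1,1)]: h0:-1[(0,1)]-1* h1:-1[(1,0)]-1
p3 X@[(0,1)]: h1:-1[(0,0)]+1*
p4 O@[(0,0)] terminal -1; root [(4,1)] d7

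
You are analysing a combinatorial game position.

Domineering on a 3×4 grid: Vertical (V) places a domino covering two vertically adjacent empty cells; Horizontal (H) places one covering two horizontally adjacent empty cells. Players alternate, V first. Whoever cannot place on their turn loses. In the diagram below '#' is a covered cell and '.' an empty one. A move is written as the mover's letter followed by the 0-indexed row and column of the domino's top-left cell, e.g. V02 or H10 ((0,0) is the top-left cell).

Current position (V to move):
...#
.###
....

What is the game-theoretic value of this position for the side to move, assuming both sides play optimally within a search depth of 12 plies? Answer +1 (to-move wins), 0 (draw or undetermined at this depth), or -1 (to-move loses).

value(...#/.###/...., V) = -1

p1 V@[...#/.###/....]: V00[#..#/####/....]-1* V10[...#/####/#...]-1
p2 H@[#..#/####/....]: H01[####/####/....]+1* H20[#..#/####/##..]+1 H21[#..#/####/.##.]+1 H22[#..#/####/..##]+1
p3 V@[####/####/....] terminal -1; root [...#/.###/....] d12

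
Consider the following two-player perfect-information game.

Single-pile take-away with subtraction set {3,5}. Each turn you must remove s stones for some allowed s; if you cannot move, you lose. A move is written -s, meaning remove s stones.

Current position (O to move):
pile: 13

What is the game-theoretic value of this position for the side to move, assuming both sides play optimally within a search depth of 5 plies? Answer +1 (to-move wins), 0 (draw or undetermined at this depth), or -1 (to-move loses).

p1 O@[13]: -3[10]+1* -5[8]+1
p2 X@[10]: -3[7]-1* -5[5]-1
p3 O@[7]: -3[4]-1 -5[2]+1*
p4 X@[2] terminal -1; root [13] d5

value(13, O) = +1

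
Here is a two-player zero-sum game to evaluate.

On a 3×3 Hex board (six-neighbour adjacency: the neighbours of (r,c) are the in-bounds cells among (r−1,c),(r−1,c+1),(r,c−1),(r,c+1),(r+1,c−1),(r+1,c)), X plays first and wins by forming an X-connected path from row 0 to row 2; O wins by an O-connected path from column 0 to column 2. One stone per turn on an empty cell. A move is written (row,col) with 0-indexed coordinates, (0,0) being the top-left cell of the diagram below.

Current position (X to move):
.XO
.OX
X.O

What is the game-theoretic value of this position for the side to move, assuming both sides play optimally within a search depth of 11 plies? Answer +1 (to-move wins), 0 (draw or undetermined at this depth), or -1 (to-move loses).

p1 X@[.XO/.OX/X.O]: (0,0)[XXO/.OX/X.O]-1 (1,0)[.XO/XOX/X.O]+1* (2,1)[.XO/.OX/XXO]-1
p2 O@[.XO/XOX/X.O] terminal -1; root [.XO/.OX/X.O] d11

value(.XO/.OX/X.O, X) = +1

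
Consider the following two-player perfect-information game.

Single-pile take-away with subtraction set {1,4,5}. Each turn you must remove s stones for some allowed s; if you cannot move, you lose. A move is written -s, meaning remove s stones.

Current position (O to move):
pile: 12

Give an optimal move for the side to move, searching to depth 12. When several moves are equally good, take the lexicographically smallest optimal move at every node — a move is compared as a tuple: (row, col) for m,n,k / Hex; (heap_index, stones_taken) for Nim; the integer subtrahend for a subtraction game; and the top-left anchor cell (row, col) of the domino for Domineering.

O's best at [12]: -4

p1 O@[12]: -1[11]-1 -4[8]+1* -5[7]-1
p2 X@[8]: -1[7]-1* -4[4]-1 -5[3]-1
p3 O@[7]: -1[6]-1 -4[3]-1 -5[2]+1*
p4 X@[2]: -1[1]-1*
p5 O@[1]: -1[0]+1*
p6 X@[0] terminal -1; root [12] d12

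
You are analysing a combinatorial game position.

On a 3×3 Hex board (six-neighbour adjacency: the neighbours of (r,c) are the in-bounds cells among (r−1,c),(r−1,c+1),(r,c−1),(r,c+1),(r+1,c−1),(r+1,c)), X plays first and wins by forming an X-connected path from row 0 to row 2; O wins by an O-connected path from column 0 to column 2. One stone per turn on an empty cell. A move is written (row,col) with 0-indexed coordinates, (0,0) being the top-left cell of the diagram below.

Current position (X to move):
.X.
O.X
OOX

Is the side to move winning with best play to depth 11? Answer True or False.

p1 X@[.X./O.X/OOX]: (0,0)[XX./O.X/OOX]+1* (0,2)[.XX/O.X/OOX]+1 (1,1)[.X./OXX/OOX]+1
p2 O@[XX./O.X/OOX]: (0,2)[XXO/O.X/OOX]-1* (1,1)[XX./OOX/OOX]-1
p3 X@[XXO/O.X/OOX]: (1,1)[XXO/OXX/OOX]+1*
p4 O@[XXO/OXX/OOX] terminal -1; root [.X./O.X/OOX] d11

X winning at [.X./O.X/OOX]: True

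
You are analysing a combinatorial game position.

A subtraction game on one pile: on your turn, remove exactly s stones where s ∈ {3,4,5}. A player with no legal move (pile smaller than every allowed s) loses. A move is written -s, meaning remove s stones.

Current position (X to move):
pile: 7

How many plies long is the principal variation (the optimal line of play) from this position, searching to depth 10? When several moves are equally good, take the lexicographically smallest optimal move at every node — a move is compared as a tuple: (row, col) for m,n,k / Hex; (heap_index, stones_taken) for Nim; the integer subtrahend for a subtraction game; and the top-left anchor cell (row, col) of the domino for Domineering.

p1 X@[7]: -3[4]-1 -4[3]-1 -5[2]+1*
p2 O@[2] terminal -1; root [7] d10

PV length from [7]: 1 ply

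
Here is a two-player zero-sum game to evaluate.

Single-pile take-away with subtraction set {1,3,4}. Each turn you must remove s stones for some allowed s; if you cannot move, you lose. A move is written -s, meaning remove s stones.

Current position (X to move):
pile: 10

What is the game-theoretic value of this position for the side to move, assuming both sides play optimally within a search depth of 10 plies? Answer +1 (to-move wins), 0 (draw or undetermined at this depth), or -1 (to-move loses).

value(10, X) = +1

p1 X@[10]: -1[9]+1* -3[7]+1 -4[6]-1
p2 O@[9]: -1[8]-1* -3[6]-1 -4[5]-1
p3 X@[8]: -1[7]+1* -3[5]-1 -4[4]-1
p4 O@[7]: -1[6]-1* -3[4]-1 -4[3]-1
p5 X@[6]: -1[5]-1 -3[3]-1 -4[2]+1*
p6 O@[2]: -1[1]-1*
p7 X@[1]: -1[0]+1*
p8 O@[0] terminal -1; root [10] d10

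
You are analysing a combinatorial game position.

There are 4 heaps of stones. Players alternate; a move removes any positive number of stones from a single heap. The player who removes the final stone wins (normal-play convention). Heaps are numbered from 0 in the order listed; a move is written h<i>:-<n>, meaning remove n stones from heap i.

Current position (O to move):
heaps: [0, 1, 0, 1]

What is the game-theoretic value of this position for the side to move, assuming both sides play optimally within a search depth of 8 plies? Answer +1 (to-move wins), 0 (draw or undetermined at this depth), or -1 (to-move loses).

ply 1, O at (0,1,0,1) | h1:-1=-1→(0,0,0,1)*; h3:-1=-1→(0,1,0,0)
ply 2, X at (0,0,0,1) | h3:-1=+1→(0,0,0,0)*
ply 3: (0,0,0,0) is terminal -1 (O); from (0,1,0,1) depth 8

value((0,1,0,1), O) = -1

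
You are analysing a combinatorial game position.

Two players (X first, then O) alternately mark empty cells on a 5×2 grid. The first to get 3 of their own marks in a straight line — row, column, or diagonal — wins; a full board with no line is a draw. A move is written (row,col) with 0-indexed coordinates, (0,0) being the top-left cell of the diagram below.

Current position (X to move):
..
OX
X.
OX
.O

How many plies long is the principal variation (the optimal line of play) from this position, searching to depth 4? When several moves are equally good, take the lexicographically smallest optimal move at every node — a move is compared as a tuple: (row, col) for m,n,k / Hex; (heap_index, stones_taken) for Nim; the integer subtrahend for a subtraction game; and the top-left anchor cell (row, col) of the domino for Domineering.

PV length from [../OX/X./OX/.O]: 1 ply

[../OX/X./OX/.O] X move#1: (0,0):+0/X./OX/X./OX/.O, (0,1):+0/.X/OX/X./OX/.O, (2,1):+1/../OX/XX/OX/.O*, (4,0):+0/../OX/X./OX/XO
[../OX/XX/OX/.O] end (terminal -1, O#2); searched ../OX/X./OX/.O to 4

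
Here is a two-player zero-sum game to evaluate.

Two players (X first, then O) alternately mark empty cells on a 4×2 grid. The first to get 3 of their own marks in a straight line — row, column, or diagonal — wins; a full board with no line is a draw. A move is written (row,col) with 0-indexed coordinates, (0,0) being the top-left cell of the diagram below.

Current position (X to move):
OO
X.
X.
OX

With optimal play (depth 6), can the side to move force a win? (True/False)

X winning at [OO/X./X./OX]: False

[OO/X./X./OX] X move#1: (1,1):+0/OO/XX/X./OX*, (2,1):+0/OO/X./XX/OX
[OO/XX/X./OX] O move#2: (2,1):+0/OO/XX/XO/OX*
[OO/XX/XO/OX] end (terminal +0, X#3); searched OO/X./X./OX to 6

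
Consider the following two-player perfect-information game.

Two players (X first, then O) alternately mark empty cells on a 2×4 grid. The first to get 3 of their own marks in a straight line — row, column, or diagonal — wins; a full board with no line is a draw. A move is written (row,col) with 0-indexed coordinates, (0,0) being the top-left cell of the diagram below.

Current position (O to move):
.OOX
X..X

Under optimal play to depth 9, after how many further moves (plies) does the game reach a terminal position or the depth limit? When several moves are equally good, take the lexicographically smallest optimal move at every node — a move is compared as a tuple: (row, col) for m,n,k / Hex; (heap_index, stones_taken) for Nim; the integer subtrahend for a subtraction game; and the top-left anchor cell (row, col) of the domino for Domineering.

[.OOX/X..X] O move#1: (0,0):+1/OOOX/X..X*, (1,1):+0/.OOX/XO.X, (1,2):+0/.OOX/X.OX
[OOOX/X..X] end (terminal -1, X#2); searched .OOX/X..X to 9

PV length from [.OOX/X..X]: 1 ply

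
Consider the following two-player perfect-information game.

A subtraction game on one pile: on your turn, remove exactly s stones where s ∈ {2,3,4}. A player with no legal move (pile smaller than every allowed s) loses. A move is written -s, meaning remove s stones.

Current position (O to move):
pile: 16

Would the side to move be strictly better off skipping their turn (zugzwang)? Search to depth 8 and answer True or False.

ply 1, O at 16 | -2=-1→14; -3=+1→13*; -4=+1→12
ply 2, X at 13 | -2=-1→11*; -3=-1→10; -4=-1→9
ply 3, O at 11 | -2=-1→9; -3=-1→8; -4=+1→7*
ply 4, X at 7 | -2=-1→5*; -3=-1→4; -4=-1→3
ply 5, O at 5 | -2=-1→3; -3=-1→2; -4=+1→1*
ply 6: 1 is terminal -1 (X); from 16 depth 8
if O skipped the turn, X would face:
~ ply 1, X at 16 | -2=-1→14; -3=+1→13*; -4=+1→12
~ ply 2, O at 13 | -2=-1→11*; -3=-1→10; -4=-1→9
~ ply 3, X at 11 | -2=-1→9; -3=-1→8; -4=+1→7*
~ ply 4, O at 7 | -2=-1→5*; -3=-1→4; -4=-1→3
~ ply 5, X at 5 | -2=-1→3; -3=-1→2; -4=+1→1*
~ ply 6: 1 is terminal -1 (O); from 16 depth 8
compare (O): move=+1 vs pass=-1

zugzwang(16, O) = False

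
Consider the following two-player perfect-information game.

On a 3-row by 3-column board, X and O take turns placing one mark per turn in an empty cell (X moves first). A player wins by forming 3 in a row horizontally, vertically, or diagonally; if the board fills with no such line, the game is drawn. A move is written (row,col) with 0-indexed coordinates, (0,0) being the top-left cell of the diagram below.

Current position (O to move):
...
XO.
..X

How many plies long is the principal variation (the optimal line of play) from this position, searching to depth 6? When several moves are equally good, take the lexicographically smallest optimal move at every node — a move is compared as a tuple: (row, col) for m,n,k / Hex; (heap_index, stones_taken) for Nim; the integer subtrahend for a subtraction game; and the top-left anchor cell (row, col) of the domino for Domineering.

[.../XO./..X] O move#1: (0,0):+0/O../XO./..X*, (0,1):+0/.O./XO./..X, (0,2):-1/..O/XO./..X, (1,2):-1/.../XOO/..X, (2,0):+0/.../XO./O.X, (2,1):+0/.../XO./.OX
[O../XO./..X] X move#2: (0,1):+0/OX./XO./..X*, (0,2):+0/O.X/XO./..X, (1,2):-1/O../XOX/..X, (2,0):+0/O../XO./X.X, (2,1):+0/O../XO./.XX
[OX./XO./..X] O move#3: (0,2):+0/OXO/XO./..X*, (1,2):+0/OX./XOO/..X, (2,0):+0/OX./XO./O.X, (2,1):+0/OX./XO./.OX
[OXO/XO./..X] X move#4: (1,2):-1/OXO/XOX/..X, (2,0):+0/OXO/XO./X.X*, (2,1):-1/OXO/XO./.XX
[OXO/XO./X.X] O move#5: (1,2):-1/OXO/XOO/X.X, (2,1):+0/OXO/XO./XOX*
[OXO/XO./XOX] X move#6: (1,2):+0/OXO/XOX/XOX*
[OXO/XOX/XOX] end (terminal +0, O#7); searched .../XO./..X to 6

PV length from [.../XO./..X]: 6 plies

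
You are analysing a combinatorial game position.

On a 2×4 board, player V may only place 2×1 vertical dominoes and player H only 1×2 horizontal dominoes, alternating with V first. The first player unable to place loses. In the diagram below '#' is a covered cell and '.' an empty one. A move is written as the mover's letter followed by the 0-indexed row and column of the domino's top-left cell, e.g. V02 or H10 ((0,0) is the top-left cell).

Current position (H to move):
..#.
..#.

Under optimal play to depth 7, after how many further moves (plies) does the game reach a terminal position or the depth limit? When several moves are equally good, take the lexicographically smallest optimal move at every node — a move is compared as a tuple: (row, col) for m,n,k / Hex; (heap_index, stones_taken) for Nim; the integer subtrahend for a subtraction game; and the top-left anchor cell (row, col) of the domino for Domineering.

PV length from [..#./..#.]: 3 plies

ply 1, H at ..#./..#. | H00=+1→###./..#.*; H10=+1→..#./###.
ply 2, V at ###./..#. | V03=-1→####/..##*
ply 3, H at ####/..## | H10=+1→####/####*
ply 4: ####/#### is terminal -1 (V); from ..#./..#. depth 7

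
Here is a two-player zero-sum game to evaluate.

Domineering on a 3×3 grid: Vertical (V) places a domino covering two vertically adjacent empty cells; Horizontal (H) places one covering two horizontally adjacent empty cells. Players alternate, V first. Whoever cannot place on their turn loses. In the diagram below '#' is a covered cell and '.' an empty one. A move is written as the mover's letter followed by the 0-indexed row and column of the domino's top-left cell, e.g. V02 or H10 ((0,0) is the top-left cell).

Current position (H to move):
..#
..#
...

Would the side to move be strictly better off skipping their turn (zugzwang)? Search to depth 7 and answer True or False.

zugzwang(..#/..#/..., H) = False

[..#/..#/...] H move#1: H00:-1/###/..#/..., H10:+1/..#/###/...*, H20:-1/..#/..#/##., H21:-1/..#/..#/.##
[..#/###/...] end (terminal -1, V#2); searched ..#/..#/... to 7
if H skipped the turn, V would face:
~ [..#/..#/...] V move#1: V00:+1/#.#/#.#/...*, V01:+1/.##/.##/..., V10:+1/..#/#.#/#.., V11:+1/..#/.##/.#.
~ [#.#/#.#/...] H move#2: H20:-1/#.#/#.#/##.*, H21:-1/#.#/#.#/.##
~ [#.#/#.#/##.] V move#3: V01:+1/###/###/##.*
~ [###/###/##.] end (terminal -1, H#4); searched ..#/..#/... to 7
compare (H): move=+1 vs pass=-1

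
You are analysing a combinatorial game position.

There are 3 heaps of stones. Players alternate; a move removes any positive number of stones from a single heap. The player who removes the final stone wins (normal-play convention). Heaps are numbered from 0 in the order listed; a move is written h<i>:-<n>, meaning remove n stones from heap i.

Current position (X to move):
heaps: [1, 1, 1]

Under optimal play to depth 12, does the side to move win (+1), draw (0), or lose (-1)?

[(1,1,1)] X move#1: h0:-1:+1/(0,1,1)*, h1:-1:+1/(1,0,1), h2:-1:+1/(1,1,0)
[(0,1,1)] O move#2: h1:-1:-1/(0,0,1)*, h2:-1:-1/(0,1,0)
[(0,0,1)] X move#3: h2:-1:+1/(0,0,0)*
[(0,0,0)] end (terminal -1, O#4); searched (1,1,1) to 12

value((1,1,1), X) = +1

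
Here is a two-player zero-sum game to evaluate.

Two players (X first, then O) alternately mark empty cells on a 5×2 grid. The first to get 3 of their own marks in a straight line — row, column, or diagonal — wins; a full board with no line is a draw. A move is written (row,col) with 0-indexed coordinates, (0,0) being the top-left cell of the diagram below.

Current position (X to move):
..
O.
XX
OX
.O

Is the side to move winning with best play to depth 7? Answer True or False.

ply 1, X at ../O./XX/OX/.O | (0,0)=+0→X./O./XX/OX/.O; (0,1)=+0→.X/O./XX/OX/.O; (1,1)=+1→../OX/XX/OX/.O*; (4,0)=+0→../O./XX/OX/XO
ply 2: ../OX/XX/OX/.O is terminal -1 (O); from ../O./XX/OX/.O depth 7

X winning at [../O./XX/OX/.O]: True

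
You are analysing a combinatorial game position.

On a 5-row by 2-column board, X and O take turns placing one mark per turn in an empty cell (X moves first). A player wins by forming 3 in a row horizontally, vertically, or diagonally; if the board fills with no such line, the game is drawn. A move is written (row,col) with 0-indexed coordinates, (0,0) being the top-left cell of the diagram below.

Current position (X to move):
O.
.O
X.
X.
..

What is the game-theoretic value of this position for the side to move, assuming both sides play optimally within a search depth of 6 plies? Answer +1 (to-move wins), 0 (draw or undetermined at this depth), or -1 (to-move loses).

value(O./.O/X./X./.., X) = +1

p1 X@[O./.O/X./X./..]: (0,1)[OX/.O/X./X./..]+1* (1,0)[O./XO/X./X./..]+1 (2,1)[O./.O/XX/X./..]+1 (3,1)[O./.O/X./XX/..]+1 (4,0)[O./.O/X./X./X.]+1 (4,1)[O./.O/X./X./.X]+1
p2 O@[OX/.O/X./X./..]: (1,0)[OX/OO/X./X./..]-1* (2,1)[OX/.O/XO/X./..]-1 (3,1)[OX/.O/X./XO/..]-1 (4,0)[OX/.O/X./X./O.]-1 (4,1)[OX/.O/X./X./.O]-1
p3 X@[OX/OO/X./X./..]: (2,1)[OX/OO/XX/X./..]+0 (3,1)[OX/OO/X./XX/..]+0 (4,0)[OX/OO/X./X./X.]+1* (4,1)[OX/OO/X./X./.X]+0
p4 O@[OX/OO/X./X./X.] terminal -1; root [O./.O/X./X./..] d6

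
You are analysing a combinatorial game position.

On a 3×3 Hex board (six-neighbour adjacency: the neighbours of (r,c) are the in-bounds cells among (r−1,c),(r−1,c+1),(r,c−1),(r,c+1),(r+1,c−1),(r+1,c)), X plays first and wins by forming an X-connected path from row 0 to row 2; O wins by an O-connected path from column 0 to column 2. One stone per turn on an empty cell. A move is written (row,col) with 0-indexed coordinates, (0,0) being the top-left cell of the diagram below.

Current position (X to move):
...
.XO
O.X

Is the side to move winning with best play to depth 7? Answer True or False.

X winning at [.../.XO/O.X]: True

ply 1, X at .../.XO/O.X | (0,0)=-1→X../.XO/O.X; (0,1)=-1→.X./.XO/O.X; (0,2)=-1→..X/.XO/O.X; (1,0)=-1→.../XXO/O.X; (2,1)=+1→.../.XO/OXX*
ply 2, O at .../.XO/OXX | (0,0)=-1→O../.XO/OXX*; (0,1)=-1→.O./.XO/OXX; (0,2)=-1→..O/.XO/OXX; (1,0)=-1→.../OXO/OXX
ply 3, X at O../.XO/OXX | (0,1)=+1→OX./.XO/OXX*; (0,2)=+1→O.X/.XO/OXX; (1,0)=+1→O../XXO/OXX
ply 4: OX./.XO/OXX is terminal -1 (O); from .../.XO/O.X depth 7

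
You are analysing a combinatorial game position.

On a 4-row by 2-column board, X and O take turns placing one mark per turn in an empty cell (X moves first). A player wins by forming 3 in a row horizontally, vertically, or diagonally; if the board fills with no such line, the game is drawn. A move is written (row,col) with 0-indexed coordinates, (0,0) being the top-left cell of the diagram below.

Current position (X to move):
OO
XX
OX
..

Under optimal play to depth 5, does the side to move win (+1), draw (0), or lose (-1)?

value(OO/XX/OX/.., X) = +1

p1 X@[OO/XX/OX/..]: (3,0)[OO/XX/OX/X.]+0 (3,1)[OO/XX/OX/.X]+1*
p2 O@[OO/XX/OX/.X] terminal -1; root [OO/XX/OX/..] d5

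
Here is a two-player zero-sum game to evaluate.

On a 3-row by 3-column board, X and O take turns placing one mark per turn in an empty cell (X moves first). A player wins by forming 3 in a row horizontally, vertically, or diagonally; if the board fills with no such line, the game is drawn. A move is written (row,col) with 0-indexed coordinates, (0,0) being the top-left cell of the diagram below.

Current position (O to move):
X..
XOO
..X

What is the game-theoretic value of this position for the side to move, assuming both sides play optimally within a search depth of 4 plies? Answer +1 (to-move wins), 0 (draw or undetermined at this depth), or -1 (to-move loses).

value(X../XOO/..X, O) = 0

ply 1, O at X../XOO/..X | (0,1)=-1→XO./XOO/..X; (0,2)=-1→X.O/XOO/..X; (2,0)=+0→X../XOO/O.X*; (2,1)=-1→X../XOO/.OX
ply 2, X at X../XOO/O.X | (0,1)=-1→XX./XOO/O.X; (0,2)=+0→X.X/XOO/O.X*; (2,1)=-1→X../XOO/OXX
ply 3, O at X.X/XOO/O.X | (0,1)=+0→XOX/XOO/O.X*; (2,1)=-1→X.X/XOO/OOX
ply 4, X at XOX/XOO/O.X | (2,1)=+0→XOX/XOO/OXX*
ply 5: XOX/XOO/OXX is terminal +0 (O); from X../XOO/..X depth 4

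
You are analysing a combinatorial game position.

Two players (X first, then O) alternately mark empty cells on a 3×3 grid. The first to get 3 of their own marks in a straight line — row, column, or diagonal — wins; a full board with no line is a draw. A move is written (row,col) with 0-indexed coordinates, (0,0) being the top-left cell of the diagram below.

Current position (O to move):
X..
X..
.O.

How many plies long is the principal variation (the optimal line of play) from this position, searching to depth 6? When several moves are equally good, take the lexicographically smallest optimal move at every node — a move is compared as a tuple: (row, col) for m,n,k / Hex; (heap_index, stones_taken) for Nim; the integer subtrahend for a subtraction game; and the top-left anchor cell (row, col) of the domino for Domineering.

PV length from [X../X../.O.]: 5 plies

ply 1, O at X../X../.O. | (0,1)=-1→XO./X../.O.; (0,2)=-1→X.O/X../.O.; (1,1)=-1→X../XO./.O.; (1,2)=-1→X../X.O/.O.; (2,0)=+1→X../X../OO.*; (2,2)=-1→X../X../.OO
ply 2, X at X../X../OO. | (0,1)=-1→XX./X../OO.*; (0,2)=-1→X.X/X../OO.; (1,1)=-1→X../XX./OO.; (1,2)=-1→X../X.X/OO.; (2,2)=-1→X../X../OOX
ply 3, O at XX./X../OO. | (0,2)=+1→XXO/X../OO.*; (1,1)=-1→XX./XO./OO.; (1,2)=-1→XX./X.O/OO.; (2,2)=+1→XX./X../OOO
ply 4, X at XXO/X../OO. | (1,1)=-1→XXO/XX./OO.*; (1,2)=-1→XXO/X.X/OO.; (2,2)=-1→XXO/X../OOX
ply 5, O at XXO/XX./OO. | (1,2)=-1→XXO/XXO/OO.; (2,2)=+1→XXO/XX./OOO*
ply 6: XXO/XX./OOO is terminal -1 (X); from X../X../.O. depth 6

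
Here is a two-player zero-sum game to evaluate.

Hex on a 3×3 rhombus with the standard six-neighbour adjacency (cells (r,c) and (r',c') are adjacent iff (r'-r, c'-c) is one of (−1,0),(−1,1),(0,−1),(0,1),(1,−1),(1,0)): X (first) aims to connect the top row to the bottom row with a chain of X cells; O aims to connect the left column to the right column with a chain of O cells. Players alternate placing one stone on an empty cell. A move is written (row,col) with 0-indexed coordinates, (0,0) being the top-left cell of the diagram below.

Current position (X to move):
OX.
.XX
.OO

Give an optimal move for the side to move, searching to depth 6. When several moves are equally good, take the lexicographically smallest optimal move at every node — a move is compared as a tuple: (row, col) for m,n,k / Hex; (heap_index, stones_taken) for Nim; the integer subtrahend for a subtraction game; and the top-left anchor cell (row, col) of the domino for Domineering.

X's best at [OX./.XX/.OO]: (2,0)

[OX./.XX/.OO] X move#1: (0,2):-1/OXX/.XX/.OO, (1,0):-1/OX./XXX/.OO, (2,0):+1/OX./.XX/XOO*
[OX./.XX/XOO] end (terminal -1, O#2); searched OX./.XX/.OO to 6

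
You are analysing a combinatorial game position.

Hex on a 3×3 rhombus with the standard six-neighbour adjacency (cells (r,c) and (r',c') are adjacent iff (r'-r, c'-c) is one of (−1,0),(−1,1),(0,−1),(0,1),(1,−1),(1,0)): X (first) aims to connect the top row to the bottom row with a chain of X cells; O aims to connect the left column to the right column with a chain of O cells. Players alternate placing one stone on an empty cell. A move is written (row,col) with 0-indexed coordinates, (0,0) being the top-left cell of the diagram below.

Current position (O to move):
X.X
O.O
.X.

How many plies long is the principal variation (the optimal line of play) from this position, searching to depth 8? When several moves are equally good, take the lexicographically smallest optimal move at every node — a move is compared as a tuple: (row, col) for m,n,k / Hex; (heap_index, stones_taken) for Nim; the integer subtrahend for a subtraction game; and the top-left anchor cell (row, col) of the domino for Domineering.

PV length from [X.X/O.O/.X.]: 1 ply

[X.X/O.O/.X.] O move#1: (0,1):-1/XOX/O.O/.X., (1,1):+1/X.X/OOO/.X.*, (2,0):-1/X.X/O.O/OX., (2,2):-1/X.X/O.O/.XO
[X.X/OOO/.X.] end (terminal -1, X#2); searched X.X/O.O/.X. to 8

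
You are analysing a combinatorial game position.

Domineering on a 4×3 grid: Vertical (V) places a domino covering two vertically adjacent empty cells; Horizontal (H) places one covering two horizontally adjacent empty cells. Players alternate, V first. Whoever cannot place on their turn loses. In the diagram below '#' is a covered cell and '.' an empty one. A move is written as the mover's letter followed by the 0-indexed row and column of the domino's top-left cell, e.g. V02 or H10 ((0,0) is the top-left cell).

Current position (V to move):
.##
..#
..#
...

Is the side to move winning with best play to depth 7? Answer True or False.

p1 V@[.##/..#/..#/...]: V00[###/#.#/..#/...]-1 V10[.##/#.#/#.#/...]+1* V11[.##/.##/.##/...]+1 V20[.##/..#/#.#/#..]+1 V21[.##/..#/.##/.#.]+1
p2 H@[.##/#.#/#.#/...]: H30[.##/#.#/#.#/##.]-1* H31[.##/#.#/#.#/.##]-1
p3 V@[.##/#.#/#.#/##.]: V11[.##/###/###/##.]+1*
p4 H@[.##/###/###/##.] terminal -1; root [.##/..#/..#/...] d7

V winning at [.##/..#/..#/...]: True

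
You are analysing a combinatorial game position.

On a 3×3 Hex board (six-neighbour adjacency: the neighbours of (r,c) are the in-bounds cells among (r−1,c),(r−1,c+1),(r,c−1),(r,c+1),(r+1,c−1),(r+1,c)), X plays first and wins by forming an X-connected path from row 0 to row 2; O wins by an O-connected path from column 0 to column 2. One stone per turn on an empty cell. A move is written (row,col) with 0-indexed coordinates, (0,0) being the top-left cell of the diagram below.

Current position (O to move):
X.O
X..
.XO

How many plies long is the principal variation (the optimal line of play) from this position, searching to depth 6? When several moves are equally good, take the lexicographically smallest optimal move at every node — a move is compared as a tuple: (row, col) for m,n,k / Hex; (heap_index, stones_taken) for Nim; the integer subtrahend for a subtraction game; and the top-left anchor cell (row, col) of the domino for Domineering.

PV length from [X.O/X../.XO]: 2 plies

p1 O@[X.O/X../.XO]: (0,1)[XOO/X../.XO]-1* (1,1)[X.O/XO./.XO]-1 (1,2)[X.O/X.O/.XO]-1 (2,0)[X.O/X../OXO]-1
p2 X@[XOO/X../.XO]: (1,1)[XOO/XX./.XO]+1* (1,2)[XOO/X.X/.XO]+1 (2,0)[XOO/X../XXO]+1
p3 O@[XOO/XX./.XO] terminal -1; root [X.O/X../.XO] d6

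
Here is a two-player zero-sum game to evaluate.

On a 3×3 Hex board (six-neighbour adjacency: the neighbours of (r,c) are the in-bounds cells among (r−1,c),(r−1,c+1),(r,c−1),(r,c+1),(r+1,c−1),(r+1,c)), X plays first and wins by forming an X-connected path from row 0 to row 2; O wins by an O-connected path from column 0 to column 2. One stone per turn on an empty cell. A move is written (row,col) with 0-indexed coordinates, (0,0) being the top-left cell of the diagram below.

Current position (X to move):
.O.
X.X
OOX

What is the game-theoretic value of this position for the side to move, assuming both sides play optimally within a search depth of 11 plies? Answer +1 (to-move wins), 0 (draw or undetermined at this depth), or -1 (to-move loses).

value(.O./X.X/OOX, X) = +1

ply 1, X at .O./X.X/OOX | (0,0)=+1→XO./X.X/OOX*; (0,2)=+1→.OX/X.X/OOX; (1,1)=+1→.O./XXX/OOX
ply 2, O at XO./X.X/OOX | (0,2)=-1→XOO/X.X/OOX*; (1,1)=-1→XO./XOX/OOX
ply 3, X at XOO/X.X/OOX | (1,1)=+1→XOO/XXX/OOX*
ply 4: XOO/XXX/OOX is terminal -1 (O); from .O./X.X/OOX depth 11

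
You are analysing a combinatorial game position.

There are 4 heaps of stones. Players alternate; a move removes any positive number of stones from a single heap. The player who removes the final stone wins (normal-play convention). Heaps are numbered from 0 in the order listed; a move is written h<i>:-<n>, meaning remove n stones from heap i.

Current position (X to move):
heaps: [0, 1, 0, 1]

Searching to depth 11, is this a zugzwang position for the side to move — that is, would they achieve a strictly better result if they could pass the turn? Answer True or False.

p1 X@[(0,1,0,1)]: h1:-1[(0,0,0,1)]-1* h3:-1[(0,1,0,0)]-1
p2 O@[(0,0,0,1)]: h3:-1[(0,0,0,0)]+1*
p3 X@[(0,0,0,0)] terminal -1; root [(0,1,0,1)] d11
pass branch (O moves first from the same position):
  | p1 O@[(0,1,0,1)]: h1:-1[(0,0,0,1)]-1* h3:-1[(0,1,0,0)]-1
  | p2 X@[(0,0,0,1)]: h3:-1[(0,0,0,0)]+1*
  | p3 O@[(0,0,0,0)] terminal -1; root [(0,1,0,1)] d11
X moving scores -1; X passing scores +1

zugzwang((0,1,0,1), X) = True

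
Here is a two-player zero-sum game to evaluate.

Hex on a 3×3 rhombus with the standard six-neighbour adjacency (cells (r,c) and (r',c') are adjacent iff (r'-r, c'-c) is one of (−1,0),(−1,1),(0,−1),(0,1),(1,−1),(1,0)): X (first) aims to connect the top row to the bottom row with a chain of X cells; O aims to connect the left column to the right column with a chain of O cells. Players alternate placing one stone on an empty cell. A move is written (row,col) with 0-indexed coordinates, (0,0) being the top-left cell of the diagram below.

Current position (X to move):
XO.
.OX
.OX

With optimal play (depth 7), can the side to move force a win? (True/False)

X winning at [XO./.OX/.OX]: True

p1 X@[XO./.OX/.OX]: (0,2)[XOX/.OX/.OX]+1* (1,0)[XO./XOX/.OX]+1 (2,0)[XO./.OX/XOX]+1
p2 O@[XOX/.OX/.OX] terminal -1; root [XO./.OX/.OX] d7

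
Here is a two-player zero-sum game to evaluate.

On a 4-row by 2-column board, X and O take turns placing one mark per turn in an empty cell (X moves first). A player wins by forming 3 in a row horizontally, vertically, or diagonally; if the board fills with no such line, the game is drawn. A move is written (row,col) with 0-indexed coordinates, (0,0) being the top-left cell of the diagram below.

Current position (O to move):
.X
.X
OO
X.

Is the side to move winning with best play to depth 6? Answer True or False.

[.X/.X/OO/X.] O move#1: (0,0):+0/OX/.X/OO/X.*, (1,0):+0/.X/OX/OO/X., (3,1):+0/.X/.X/OO/XO
[OX/.X/OO/X.] X move#2: (1,0):+0/OX/XX/OO/X.*, (3,1):-1/OX/.X/OO/XX
[OX/XX/OO/X.] O move#3: (3,1):+0/OX/XX/OO/XO*
[OX/XX/OO/XO] end (terminal +0, X#4); searched .X/.X/OO/X. to 6

O winning at [.X/.X/OO/X.]: False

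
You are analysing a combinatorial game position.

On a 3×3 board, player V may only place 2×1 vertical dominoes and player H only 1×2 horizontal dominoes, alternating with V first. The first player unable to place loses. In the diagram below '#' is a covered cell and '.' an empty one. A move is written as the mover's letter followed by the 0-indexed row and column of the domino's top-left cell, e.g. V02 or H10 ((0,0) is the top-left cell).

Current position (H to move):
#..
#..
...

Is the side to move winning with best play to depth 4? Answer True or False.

H winning at [#../#../...]: True

p1 H@[#../#../...]: H01[###/#../...]-1 H11[#../###/...]+1* H20[#../#../##.]-1 H21[#../#../.##]-1
p2 V@[#../###/...] terminal -1; root [#../#../...] d4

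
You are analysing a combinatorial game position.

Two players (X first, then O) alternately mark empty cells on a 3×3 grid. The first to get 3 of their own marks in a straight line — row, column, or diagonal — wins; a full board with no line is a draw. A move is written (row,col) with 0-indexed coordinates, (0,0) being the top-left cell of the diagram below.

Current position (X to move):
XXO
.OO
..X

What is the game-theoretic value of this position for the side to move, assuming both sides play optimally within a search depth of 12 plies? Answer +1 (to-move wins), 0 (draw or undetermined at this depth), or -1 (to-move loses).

value(XXO/.OO/..X, X) = -1

[XXO/.OO/..X] X move#1: (1,0):-1/XXO/XOO/..X*, (2,0):-1/XXO/.OO/X.X, (2,1):-1/XXO/.OO/.XX
[XXO/XOO/..X] O move#2: (2,0):+1/XXO/XOO/O.X*, (2,1):-1/XXO/XOO/.OX
[XXO/XOO/O.X] end (terminal -1, X#3); searched XXO/.OO/..X to 12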